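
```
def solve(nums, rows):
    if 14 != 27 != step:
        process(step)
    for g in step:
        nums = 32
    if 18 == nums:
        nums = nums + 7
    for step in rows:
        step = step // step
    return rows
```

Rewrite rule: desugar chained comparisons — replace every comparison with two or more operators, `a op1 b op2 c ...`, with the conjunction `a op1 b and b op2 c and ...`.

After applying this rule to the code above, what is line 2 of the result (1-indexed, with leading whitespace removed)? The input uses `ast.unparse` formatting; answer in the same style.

Transformed code:
def solve(nums, rows):
    if 14 != 27 and 27 != step:
        process(step)
    for g in step:
        nums = 32
    if 18 == nums:
        nums = nums + 7
    for step in rows:
        step = step // step
    return rows

if 14 != 27 and 27 != step:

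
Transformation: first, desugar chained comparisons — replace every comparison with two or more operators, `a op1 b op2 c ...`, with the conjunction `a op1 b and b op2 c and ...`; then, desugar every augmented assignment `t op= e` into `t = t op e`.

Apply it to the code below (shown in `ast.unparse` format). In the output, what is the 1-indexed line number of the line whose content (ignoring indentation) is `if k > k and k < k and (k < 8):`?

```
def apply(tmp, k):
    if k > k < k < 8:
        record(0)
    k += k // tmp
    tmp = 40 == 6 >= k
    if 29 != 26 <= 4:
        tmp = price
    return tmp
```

Transformed code:
def apply(tmp, k):
    if k > k and k < k and (k < 8):
        record(0)
    k = k + k // tmp
    tmp = 40 == 6 and 6 >= k
    if 29 != 26 and 26 <= 4:
        tmp = price
    return tmp

2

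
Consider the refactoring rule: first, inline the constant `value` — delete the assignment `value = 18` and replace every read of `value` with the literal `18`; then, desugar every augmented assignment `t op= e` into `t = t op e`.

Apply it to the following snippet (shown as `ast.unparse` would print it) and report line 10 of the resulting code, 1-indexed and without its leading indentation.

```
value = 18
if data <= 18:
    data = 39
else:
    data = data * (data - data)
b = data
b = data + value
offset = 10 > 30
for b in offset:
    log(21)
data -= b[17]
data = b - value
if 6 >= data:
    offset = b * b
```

data = data - b[17]

Transformed code:
if data <= 18:
    data = 39
else:
    data = data * (data - data)
b = data
b = data + 18
offset = 10 > 30
for b in offset:
    log(21)
data = data - b[17]
data = b - 18
if 6 >= data:
    offset = b * b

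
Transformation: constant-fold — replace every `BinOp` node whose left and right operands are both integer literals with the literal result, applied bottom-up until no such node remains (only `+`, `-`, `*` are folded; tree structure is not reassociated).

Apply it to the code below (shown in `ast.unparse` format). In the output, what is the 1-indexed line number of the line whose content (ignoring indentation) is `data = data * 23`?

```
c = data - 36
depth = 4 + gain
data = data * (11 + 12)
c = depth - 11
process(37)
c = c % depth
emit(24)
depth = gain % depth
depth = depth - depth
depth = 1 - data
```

Transformed code:
c = data - 36
depth = 4 + gain
data = data * 23
c = depth - 11
process(37)
c = c % depth
emit(24)
depth = gain % depth
depth = depth - depth
depth = 1 - data

3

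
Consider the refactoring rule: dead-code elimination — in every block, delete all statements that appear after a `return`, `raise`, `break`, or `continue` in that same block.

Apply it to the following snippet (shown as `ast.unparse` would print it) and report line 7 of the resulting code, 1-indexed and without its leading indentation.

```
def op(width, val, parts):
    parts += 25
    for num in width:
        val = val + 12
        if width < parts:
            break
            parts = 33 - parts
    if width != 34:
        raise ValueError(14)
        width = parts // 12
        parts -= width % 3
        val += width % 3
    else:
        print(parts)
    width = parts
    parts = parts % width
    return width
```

if width != 34:

Transformed code:
def op(width, val, parts):
    parts += 25
    for num in width:
        val = val + 12
        if width < parts:
            break
    if width != 34:
        raise ValueError(14)
    else:
        print(parts)
    width = parts
    parts = parts % width
    return width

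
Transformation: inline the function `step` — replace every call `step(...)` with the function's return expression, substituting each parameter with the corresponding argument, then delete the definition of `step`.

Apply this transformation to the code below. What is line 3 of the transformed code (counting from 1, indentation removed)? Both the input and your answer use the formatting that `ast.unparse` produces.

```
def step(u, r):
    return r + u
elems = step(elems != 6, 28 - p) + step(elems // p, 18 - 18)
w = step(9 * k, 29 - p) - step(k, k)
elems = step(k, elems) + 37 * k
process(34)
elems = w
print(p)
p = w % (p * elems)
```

Transformed code:
elems = 28 - p + (elems != 6) + (18 - 18 + elems // p)
w = 29 - p + 9 * k - (k + k)
elems = elems + k + 37 * k
process(34)
elems = w
print(p)
p = w % (p * elems)

elems = elems + k + 37 * k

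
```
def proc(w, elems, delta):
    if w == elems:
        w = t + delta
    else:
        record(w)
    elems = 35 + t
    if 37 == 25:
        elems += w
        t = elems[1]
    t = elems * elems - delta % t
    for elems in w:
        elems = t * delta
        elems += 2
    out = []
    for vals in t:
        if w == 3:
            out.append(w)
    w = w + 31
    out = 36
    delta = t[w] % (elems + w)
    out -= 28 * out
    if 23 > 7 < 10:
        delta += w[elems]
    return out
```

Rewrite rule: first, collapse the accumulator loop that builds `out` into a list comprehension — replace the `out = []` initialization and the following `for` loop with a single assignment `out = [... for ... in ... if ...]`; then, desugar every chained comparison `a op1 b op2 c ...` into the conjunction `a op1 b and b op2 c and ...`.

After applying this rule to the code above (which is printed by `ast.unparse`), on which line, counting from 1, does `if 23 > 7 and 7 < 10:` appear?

19

Transformed code:
def proc(w, elems, delta):
    if w == elems:
        w = t + delta
    else:
        record(w)
    elems = 35 + t
    if 37 == 25:
        elems += w
        t = elems[1]
    t = elems * elems - delta % t
    for elems in w:
        elems = t * delta
        elems += 2
    out = [w for vals in t if w == 3]
    w = w + 31
    out = 36
    delta = t[w] % (elems + w)
    out -= 28 * out
    if 23 > 7 and 7 < 10:
        delta += w[elems]
    return out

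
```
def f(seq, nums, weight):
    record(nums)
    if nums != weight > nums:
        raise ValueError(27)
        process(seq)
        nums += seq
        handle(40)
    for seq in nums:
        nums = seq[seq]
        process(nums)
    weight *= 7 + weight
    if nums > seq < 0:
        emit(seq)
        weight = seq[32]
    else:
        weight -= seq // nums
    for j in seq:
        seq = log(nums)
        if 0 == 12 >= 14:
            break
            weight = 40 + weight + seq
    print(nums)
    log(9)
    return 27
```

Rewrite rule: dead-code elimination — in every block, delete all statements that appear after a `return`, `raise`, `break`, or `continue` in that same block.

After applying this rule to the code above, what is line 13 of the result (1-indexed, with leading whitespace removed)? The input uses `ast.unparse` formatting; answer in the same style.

weight -= seq // nums

Transformed code:
def f(seq, nums, weight):
    record(nums)
    if nums != weight > nums:
        raise ValueError(27)
    for seq in nums:
        nums = seq[seq]
        process(nums)
    weight *= 7 + weight
    if nums > seq < 0:
        emit(seq)
        weight = seq[32]
    else:
        weight -= seq // nums
    for j in seq:
        seq = log(nums)
        if 0 == 12 >= 14:
            break
    print(nums)
    log(9)
    return 27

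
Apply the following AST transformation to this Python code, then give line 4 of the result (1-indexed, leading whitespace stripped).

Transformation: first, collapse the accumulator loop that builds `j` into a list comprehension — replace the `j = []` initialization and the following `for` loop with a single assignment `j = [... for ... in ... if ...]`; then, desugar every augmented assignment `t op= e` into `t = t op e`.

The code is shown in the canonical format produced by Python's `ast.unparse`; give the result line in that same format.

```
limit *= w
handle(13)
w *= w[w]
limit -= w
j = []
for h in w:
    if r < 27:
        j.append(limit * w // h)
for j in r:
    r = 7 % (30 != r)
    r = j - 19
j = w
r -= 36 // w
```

limit = limit - w

Transformed code:
limit = limit * w
handle(13)
w = w * w[w]
limit = limit - w
j = [limit * w // h for h in w if r < 27]
for j in r:
    r = 7 % (30 != r)
    r = j - 19
j = w
r = r - 36 // w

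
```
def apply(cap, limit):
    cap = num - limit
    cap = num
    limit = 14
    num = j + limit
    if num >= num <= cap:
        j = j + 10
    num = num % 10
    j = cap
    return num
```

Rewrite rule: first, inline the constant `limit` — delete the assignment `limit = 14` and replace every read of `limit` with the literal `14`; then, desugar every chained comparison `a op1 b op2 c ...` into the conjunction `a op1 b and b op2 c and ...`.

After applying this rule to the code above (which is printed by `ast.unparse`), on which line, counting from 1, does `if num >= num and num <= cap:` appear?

5

Transformed code:
def apply(cap, limit):
    cap = num - 14
    cap = num
    num = j + 14
    if num >= num and num <= cap:
        j = j + 10
    num = num % 10
    j = cap
    return num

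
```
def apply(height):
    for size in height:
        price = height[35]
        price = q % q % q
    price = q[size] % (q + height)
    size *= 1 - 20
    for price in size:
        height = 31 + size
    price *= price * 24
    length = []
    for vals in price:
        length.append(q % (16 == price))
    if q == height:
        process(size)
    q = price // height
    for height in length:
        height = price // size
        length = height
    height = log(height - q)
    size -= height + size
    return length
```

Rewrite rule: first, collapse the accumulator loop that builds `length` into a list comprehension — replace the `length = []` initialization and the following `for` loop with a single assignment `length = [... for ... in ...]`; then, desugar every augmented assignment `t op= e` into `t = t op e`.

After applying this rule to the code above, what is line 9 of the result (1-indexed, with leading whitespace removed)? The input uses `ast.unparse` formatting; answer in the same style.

Transformed code:
def apply(height):
    for size in height:
        price = height[35]
        price = q % q % q
    price = q[size] % (q + height)
    size = size * (1 - 20)
    for price in size:
        height = 31 + size
    price = price * (price * 24)
    length = [q % (16 == price) for vals in price]
    if q == height:
        process(size)
    q = price // height
    for height in length:
        height = price // size
        length = height
    height = log(height - q)
    size = size - (height + size)
    return length

price = price * (price * 24)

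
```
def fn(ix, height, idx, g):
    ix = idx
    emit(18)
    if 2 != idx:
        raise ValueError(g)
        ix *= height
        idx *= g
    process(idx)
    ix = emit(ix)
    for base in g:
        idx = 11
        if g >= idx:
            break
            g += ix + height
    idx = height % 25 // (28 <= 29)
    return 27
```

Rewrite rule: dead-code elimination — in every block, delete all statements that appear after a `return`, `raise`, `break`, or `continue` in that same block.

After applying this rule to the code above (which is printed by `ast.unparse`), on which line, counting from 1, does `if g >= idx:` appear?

Transformed code:
def fn(ix, height, idx, g):
    ix = idx
    emit(18)
    if 2 != idx:
        raise ValueError(g)
    process(idx)
    ix = emit(ix)
    for base in g:
        idx = 11
        if g >= idx:
            break
    idx = height % 25 // (28 <= 29)
    return 27

10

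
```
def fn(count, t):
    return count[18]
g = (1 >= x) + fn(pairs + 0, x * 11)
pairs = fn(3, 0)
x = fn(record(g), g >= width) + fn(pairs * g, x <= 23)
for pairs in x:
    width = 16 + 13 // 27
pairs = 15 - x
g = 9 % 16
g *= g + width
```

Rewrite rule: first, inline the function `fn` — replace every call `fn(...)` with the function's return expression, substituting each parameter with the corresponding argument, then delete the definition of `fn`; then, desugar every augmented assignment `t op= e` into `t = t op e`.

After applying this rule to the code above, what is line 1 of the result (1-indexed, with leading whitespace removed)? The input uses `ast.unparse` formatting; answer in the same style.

g = (1 >= x) + (pairs + 0)[18]

Transformed code:
g = (1 >= x) + (pairs + 0)[18]
pairs = 3[18]
x = record(g)[18] + (pairs * g)[18]
for pairs in x:
    width = 16 + 13 // 27
pairs = 15 - x
g = 9 % 16
g = g * (g + width)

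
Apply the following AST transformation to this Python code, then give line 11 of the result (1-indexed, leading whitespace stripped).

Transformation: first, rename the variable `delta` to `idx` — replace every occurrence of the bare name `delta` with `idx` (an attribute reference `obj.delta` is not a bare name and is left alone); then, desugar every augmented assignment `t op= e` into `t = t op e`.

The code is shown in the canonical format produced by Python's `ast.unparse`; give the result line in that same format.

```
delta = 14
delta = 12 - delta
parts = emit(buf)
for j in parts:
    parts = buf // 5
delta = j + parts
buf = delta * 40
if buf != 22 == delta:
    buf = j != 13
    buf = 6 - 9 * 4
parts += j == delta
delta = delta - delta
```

Transformed code:
idx = 14
idx = 12 - idx
parts = emit(buf)
for j in parts:
    parts = buf // 5
idx = j + parts
buf = idx * 40
if buf != 22 == idx:
    buf = j != 13
    buf = 6 - 9 * 4
parts = parts + (j == idx)
idx = idx - idx

parts = parts + (j == idx)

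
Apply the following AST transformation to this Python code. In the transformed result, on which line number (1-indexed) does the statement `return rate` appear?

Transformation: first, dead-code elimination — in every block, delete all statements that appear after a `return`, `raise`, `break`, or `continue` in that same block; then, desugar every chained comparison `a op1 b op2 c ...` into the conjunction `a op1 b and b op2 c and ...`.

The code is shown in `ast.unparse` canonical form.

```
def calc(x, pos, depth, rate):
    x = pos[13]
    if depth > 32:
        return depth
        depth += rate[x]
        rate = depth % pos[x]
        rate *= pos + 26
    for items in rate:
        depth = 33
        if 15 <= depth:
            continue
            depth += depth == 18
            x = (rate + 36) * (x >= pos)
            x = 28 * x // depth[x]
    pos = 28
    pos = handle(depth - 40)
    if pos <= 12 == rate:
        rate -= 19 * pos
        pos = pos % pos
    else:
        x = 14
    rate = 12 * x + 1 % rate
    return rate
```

17

Transformed code:
def calc(x, pos, depth, rate):
    x = pos[13]
    if depth > 32:
        return depth
    for items in rate:
        depth = 33
        if 15 <= depth:
            continue
    pos = 28
    pos = handle(depth - 40)
    if pos <= 12 and 12 == rate:
        rate -= 19 * pos
        pos = pos % pos
    else:
        x = 14
    rate = 12 * x + 1 % rate
    return rate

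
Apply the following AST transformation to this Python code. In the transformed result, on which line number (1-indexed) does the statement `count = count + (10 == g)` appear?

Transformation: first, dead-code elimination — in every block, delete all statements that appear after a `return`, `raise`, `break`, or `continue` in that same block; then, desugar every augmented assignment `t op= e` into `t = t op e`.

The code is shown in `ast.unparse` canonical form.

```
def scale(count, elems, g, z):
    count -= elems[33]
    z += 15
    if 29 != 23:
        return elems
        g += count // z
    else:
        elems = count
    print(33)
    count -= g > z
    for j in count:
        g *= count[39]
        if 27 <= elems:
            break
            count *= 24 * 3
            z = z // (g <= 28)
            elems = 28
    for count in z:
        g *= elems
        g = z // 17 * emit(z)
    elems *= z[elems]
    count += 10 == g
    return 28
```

Transformed code:
def scale(count, elems, g, z):
    count = count - elems[33]
    z = z + 15
    if 29 != 23:
        return elems
    else:
        elems = count
    print(33)
    count = count - (g > z)
    for j in count:
        g = g * count[39]
        if 27 <= elems:
            break
    for count in z:
        g = g * elems
        g = z // 17 * emit(z)
    elems = elems * z[elems]
    count = count + (10 == g)
    return 28

18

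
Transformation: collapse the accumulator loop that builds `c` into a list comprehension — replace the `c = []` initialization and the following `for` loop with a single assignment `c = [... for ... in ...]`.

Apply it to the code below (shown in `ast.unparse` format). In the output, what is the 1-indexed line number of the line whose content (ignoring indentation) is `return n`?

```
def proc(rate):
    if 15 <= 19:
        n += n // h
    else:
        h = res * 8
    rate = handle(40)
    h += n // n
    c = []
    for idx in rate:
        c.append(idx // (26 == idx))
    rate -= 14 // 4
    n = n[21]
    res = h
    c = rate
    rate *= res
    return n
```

Transformed code:
def proc(rate):
    if 15 <= 19:
        n += n // h
    else:
        h = res * 8
    rate = handle(40)
    h += n // n
    c = [idx // (26 == idx) for idx in rate]
    rate -= 14 // 4
    n = n[21]
    res = h
    c = rate
    rate *= res
    return n

14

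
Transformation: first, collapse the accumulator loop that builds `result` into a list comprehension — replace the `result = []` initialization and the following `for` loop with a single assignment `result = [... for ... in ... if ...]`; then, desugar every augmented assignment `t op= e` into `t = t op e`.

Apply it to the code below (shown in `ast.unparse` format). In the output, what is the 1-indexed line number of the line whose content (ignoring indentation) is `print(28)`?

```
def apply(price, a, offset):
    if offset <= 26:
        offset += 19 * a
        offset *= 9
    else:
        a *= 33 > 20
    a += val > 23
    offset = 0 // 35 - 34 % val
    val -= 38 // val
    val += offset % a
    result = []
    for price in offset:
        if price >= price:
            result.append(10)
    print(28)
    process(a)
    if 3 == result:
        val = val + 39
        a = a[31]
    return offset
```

Transformed code:
def apply(price, a, offset):
    if offset <= 26:
        offset = offset + 19 * a
        offset = offset * 9
    else:
        a = a * (33 > 20)
    a = a + (val > 23)
    offset = 0 // 35 - 34 % val
    val = val - 38 // val
    val = val + offset % a
    result = [10 for price in offset if price >= price]
    print(28)
    process(a)
    if 3 == result:
        val = val + 39
        a = a[31]
    return offset

12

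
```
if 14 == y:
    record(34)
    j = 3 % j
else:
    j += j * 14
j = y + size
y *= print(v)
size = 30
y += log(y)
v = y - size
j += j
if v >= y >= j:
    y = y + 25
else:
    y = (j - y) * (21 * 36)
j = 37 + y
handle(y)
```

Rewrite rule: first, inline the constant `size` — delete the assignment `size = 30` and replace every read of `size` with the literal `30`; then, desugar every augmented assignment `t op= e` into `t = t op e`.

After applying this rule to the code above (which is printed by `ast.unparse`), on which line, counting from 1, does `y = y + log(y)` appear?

Transformed code:
if 14 == y:
    record(34)
    j = 3 % j
else:
    j = j + j * 14
j = y + 30
y = y * print(v)
y = y + log(y)
v = y - 30
j = j + j
if v >= y >= j:
    y = y + 25
else:
    y = (j - y) * (21 * 36)
j = 37 + y
handle(y)

8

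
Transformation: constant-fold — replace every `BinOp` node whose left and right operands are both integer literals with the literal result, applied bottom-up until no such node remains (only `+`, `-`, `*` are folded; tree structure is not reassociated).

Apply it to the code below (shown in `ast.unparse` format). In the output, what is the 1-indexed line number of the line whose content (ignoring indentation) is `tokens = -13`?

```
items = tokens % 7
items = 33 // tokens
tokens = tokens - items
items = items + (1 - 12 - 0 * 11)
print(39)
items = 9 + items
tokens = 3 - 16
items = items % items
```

Transformed code:
items = tokens % 7
items = 33 // tokens
tokens = tokens - items
items = items + -11
print(39)
items = 9 + items
tokens = -13
items = items % items

7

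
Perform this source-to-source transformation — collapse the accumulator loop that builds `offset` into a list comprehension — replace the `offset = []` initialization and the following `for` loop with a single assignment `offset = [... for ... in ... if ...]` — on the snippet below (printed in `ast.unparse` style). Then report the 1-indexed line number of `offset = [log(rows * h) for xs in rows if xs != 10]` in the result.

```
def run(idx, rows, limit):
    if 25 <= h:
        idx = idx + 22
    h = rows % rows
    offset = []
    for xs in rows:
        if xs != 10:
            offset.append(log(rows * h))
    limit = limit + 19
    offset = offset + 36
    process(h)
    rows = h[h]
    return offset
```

Transformed code:
def run(idx, rows, limit):
    if 25 <= h:
        idx = idx + 22
    h = rows % rows
    offset = [log(rows * h) for xs in rows if xs != 10]
    limit = limit + 19
    offset = offset + 36
    process(h)
    rows = h[h]
    return offset

5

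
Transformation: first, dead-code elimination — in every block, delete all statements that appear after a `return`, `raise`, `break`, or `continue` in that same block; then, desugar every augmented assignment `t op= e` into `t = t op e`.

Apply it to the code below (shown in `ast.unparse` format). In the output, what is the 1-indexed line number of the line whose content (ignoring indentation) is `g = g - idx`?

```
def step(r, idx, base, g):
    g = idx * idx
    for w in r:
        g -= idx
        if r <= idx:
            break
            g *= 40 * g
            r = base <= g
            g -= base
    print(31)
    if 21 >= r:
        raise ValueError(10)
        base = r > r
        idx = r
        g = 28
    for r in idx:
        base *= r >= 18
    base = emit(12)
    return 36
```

Transformed code:
def step(r, idx, base, g):
    g = idx * idx
    for w in r:
        g = g - idx
        if r <= idx:
            break
    print(31)
    if 21 >= r:
        raise ValueError(10)
    for r in idx:
        base = base * (r >= 18)
    base = emit(12)
    return 36

4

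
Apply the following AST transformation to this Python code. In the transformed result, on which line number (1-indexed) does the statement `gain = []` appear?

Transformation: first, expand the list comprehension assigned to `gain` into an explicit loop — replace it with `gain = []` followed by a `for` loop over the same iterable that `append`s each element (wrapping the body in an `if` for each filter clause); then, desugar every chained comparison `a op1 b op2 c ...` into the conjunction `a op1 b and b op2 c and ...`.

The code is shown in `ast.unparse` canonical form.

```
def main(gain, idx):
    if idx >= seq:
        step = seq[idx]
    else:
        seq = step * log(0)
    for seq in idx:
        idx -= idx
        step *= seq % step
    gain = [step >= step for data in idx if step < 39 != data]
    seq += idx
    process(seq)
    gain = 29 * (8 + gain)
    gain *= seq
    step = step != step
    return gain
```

Transformed code:
def main(gain, idx):
    if idx >= seq:
        step = seq[idx]
    else:
        seq = step * log(0)
    for seq in idx:
        idx -= idx
        step *= seq % step
    gain = []
    for data in idx:
        if step < 39 and 39 != data:
            gain.append(step >= step)
    seq += idx
    process(seq)
    gain = 29 * (8 + gain)
    gain *= seq
    step = step != step
    return gain

9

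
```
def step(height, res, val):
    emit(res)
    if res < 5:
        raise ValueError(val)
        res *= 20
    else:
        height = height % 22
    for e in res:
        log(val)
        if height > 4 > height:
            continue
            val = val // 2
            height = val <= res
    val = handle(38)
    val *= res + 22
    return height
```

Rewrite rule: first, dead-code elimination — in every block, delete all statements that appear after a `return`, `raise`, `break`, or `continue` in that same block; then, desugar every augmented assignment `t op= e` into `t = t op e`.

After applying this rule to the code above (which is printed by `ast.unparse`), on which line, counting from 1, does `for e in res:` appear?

Transformed code:
def step(height, res, val):
    emit(res)
    if res < 5:
        raise ValueError(val)
    else:
        height = height % 22
    for e in res:
        log(val)
        if height > 4 > height:
            continue
    val = handle(38)
    val = val * (res + 22)
    return height

7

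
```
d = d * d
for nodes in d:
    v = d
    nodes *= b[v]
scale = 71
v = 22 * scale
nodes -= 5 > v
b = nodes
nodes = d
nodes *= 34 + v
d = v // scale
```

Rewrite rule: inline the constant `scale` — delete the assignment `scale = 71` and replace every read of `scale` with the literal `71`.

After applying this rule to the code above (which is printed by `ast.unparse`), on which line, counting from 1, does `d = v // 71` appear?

10

Transformed code:
d = d * d
for nodes in d:
    v = d
    nodes *= b[v]
v = 22 * 71
nodes -= 5 > v
b = nodes
nodes = d
nodes *= 34 + v
d = v // 71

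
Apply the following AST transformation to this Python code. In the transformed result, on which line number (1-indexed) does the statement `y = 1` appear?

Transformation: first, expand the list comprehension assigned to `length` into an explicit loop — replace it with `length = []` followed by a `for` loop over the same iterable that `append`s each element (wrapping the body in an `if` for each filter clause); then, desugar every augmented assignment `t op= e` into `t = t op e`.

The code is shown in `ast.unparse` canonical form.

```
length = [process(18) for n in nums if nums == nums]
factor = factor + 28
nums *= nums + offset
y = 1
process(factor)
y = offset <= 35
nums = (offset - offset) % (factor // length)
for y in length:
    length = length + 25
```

Transformed code:
length = []
for n in nums:
    if nums == nums:
        length.append(process(18))
factor = factor + 28
nums = nums * (nums + offset)
y = 1
process(factor)
y = offset <= 35
nums = (offset - offset) % (factor // length)
for y in length:
    length = length + 25

7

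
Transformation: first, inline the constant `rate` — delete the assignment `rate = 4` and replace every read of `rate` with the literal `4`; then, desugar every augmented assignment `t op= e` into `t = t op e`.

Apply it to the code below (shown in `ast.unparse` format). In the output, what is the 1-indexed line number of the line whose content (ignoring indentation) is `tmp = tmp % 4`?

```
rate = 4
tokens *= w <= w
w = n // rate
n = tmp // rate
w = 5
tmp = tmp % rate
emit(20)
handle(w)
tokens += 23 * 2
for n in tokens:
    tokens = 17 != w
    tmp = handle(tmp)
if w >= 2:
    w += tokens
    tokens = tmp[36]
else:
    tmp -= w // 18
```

5

Transformed code:
tokens = tokens * (w <= w)
w = n // 4
n = tmp // 4
w = 5
tmp = tmp % 4
emit(20)
handle(w)
tokens = tokens + 23 * 2
for n in tokens:
    tokens = 17 != w
    tmp = handle(tmp)
if w >= 2:
    w = w + tokens
    tokens = tmp[36]
else:
    tmp = tmp - w // 18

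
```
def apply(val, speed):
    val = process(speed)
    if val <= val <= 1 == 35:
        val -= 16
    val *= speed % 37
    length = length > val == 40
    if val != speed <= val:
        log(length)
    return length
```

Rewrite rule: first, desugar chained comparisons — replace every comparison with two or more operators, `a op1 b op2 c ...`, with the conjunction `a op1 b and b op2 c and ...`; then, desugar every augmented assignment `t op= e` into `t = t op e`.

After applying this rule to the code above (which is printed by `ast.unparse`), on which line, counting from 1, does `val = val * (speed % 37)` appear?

5

Transformed code:
def apply(val, speed):
    val = process(speed)
    if val <= val and val <= 1 and (1 == 35):
        val = val - 16
    val = val * (speed % 37)
    length = length > val and val == 40
    if val != speed and speed <= val:
        log(length)
    return length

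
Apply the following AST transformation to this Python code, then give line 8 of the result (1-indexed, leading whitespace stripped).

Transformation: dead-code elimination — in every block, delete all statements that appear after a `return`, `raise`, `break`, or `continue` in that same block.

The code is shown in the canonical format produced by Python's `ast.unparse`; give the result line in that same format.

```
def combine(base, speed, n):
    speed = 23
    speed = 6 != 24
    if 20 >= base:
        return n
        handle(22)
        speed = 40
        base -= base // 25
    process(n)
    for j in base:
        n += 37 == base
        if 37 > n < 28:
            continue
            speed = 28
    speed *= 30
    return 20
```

Transformed code:
def combine(base, speed, n):
    speed = 23
    speed = 6 != 24
    if 20 >= base:
        return n
    process(n)
    for j in base:
        n += 37 == base
        if 37 > n < 28:
            continue
    speed *= 30
    return 20

n += 37 == base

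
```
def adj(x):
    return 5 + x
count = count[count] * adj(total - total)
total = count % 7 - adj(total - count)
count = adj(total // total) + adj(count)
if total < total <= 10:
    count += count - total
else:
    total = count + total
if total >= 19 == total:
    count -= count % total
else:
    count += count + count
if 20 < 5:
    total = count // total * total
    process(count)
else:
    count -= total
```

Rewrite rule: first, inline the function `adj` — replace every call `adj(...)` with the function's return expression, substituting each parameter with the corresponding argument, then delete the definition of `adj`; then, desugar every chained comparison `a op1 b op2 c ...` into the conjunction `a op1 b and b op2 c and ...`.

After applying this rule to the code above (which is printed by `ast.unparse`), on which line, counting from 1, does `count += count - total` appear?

5

Transformed code:
count = count[count] * (5 + (total - total))
total = count % 7 - (5 + (total - count))
count = 5 + total // total + (5 + count)
if total < total and total <= 10:
    count += count - total
else:
    total = count + total
if total >= 19 and 19 == total:
    count -= count % total
else:
    count += count + count
if 20 < 5:
    total = count // total * total
    process(count)
else:
    count -= total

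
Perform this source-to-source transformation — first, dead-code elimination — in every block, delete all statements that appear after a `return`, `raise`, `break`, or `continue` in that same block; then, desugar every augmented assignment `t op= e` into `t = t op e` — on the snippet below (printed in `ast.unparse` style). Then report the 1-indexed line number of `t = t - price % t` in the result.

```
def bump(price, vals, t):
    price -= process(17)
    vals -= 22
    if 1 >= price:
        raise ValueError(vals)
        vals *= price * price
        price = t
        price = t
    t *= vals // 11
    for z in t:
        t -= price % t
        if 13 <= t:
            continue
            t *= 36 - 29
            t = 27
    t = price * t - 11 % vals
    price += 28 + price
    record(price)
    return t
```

Transformed code:
def bump(price, vals, t):
    price = price - process(17)
    vals = vals - 22
    if 1 >= price:
        raise ValueError(vals)
    t = t * (vals // 11)
    for z in t:
        t = t - price % t
        if 13 <= t:
            continue
    t = price * t - 11 % vals
    price = price + (28 + price)
    record(price)
    return t

8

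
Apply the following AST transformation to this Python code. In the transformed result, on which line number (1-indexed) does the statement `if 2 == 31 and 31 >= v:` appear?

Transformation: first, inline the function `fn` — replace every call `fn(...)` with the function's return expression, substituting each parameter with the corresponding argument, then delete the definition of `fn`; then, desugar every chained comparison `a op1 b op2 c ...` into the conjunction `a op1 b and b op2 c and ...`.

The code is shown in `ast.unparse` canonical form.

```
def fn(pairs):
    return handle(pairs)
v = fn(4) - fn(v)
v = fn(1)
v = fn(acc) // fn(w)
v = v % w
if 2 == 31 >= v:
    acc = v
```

5

Transformed code:
v = handle(4) - handle(v)
v = handle(1)
v = handle(acc) // handle(w)
v = v % w
if 2 == 31 and 31 >= v:
    acc = v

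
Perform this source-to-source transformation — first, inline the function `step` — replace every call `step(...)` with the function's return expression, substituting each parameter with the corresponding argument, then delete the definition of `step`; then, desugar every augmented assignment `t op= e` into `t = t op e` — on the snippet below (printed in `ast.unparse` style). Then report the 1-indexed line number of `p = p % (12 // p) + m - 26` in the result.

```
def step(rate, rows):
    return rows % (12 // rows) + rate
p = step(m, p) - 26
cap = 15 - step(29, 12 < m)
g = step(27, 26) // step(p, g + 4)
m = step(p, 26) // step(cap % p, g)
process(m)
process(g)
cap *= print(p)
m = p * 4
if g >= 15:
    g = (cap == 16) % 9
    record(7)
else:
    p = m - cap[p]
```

Transformed code:
p = p % (12 // p) + m - 26
cap = 15 - ((12 < m) % (12 // (12 < m)) + 29)
g = (26 % (12 // 26) + 27) // ((g + 4) % (12 // (g + 4)) + p)
m = (26 % (12 // 26) + p) // (g % (12 // g) + cap % p)
process(m)
process(g)
cap = cap * print(p)
m = p * 4
if g >= 15:
    g = (cap == 16) % 9
    record(7)
else:
    p = m - cap[p]

1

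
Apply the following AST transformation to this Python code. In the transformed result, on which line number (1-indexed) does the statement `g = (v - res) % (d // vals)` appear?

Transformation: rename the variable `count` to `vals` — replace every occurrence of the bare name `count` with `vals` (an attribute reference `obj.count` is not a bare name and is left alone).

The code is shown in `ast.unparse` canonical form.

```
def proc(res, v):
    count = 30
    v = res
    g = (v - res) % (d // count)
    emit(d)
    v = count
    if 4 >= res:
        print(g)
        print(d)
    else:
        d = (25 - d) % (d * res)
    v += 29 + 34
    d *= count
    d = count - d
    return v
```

Transformed code:
def proc(res, v):
    vals = 30
    v = res
    g = (v - res) % (d // vals)
    emit(d)
    v = vals
    if 4 >= res:
        print(g)
        print(d)
    else:
        d = (25 - d) % (d * res)
    v += 29 + 34
    d *= vals
    d = vals - d
    return v

4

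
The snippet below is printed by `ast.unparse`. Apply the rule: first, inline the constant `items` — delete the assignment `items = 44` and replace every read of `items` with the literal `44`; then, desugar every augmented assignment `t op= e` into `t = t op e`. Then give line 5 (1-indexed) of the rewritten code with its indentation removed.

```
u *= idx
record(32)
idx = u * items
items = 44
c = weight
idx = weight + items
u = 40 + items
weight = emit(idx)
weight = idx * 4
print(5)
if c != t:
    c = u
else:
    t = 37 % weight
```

idx = weight + 44

Transformed code:
u = u * idx
record(32)
idx = u * 44
c = weight
idx = weight + 44
u = 40 + 44
weight = emit(idx)
weight = idx * 4
print(5)
if c != t:
    c = u
else:
    t = 37 % weight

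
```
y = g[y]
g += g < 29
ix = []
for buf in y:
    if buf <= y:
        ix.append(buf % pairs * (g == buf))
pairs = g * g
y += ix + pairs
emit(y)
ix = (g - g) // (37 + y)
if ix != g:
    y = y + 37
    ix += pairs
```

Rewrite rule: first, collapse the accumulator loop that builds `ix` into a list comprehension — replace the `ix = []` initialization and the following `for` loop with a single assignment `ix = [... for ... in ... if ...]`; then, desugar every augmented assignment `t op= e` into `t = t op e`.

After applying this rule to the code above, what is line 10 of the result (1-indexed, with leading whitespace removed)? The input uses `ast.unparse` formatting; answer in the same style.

Transformed code:
y = g[y]
g = g + (g < 29)
ix = [buf % pairs * (g == buf) for buf in y if buf <= y]
pairs = g * g
y = y + (ix + pairs)
emit(y)
ix = (g - g) // (37 + y)
if ix != g:
    y = y + 37
    ix = ix + pairs

ix = ix + pairs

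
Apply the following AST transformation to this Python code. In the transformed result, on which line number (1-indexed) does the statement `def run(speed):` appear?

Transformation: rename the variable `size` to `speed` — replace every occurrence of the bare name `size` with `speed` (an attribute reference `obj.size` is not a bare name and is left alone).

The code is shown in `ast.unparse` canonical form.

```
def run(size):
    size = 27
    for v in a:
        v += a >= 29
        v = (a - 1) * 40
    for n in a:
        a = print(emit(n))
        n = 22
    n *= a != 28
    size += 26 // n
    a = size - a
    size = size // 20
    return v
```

1

Transformed code:
def run(speed):
    speed = 27
    for v in a:
        v += a >= 29
        v = (a - 1) * 40
    for n in a:
        a = print(emit(n))
        n = 22
    n *= a != 28
    speed += 26 // n
    a = speed - a
    speed = speed // 20
    return v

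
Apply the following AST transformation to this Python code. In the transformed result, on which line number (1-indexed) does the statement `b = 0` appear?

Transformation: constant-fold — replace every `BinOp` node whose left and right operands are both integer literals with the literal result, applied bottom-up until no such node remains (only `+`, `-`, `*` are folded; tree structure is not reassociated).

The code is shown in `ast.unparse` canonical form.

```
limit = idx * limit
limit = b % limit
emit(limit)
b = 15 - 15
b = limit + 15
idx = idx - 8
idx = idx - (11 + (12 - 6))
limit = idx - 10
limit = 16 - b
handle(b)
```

4

Transformed code:
limit = idx * limit
limit = b % limit
emit(limit)
b = 0
b = limit + 15
idx = idx - 8
idx = idx - 17
limit = idx - 10
limit = 16 - b
handle(b)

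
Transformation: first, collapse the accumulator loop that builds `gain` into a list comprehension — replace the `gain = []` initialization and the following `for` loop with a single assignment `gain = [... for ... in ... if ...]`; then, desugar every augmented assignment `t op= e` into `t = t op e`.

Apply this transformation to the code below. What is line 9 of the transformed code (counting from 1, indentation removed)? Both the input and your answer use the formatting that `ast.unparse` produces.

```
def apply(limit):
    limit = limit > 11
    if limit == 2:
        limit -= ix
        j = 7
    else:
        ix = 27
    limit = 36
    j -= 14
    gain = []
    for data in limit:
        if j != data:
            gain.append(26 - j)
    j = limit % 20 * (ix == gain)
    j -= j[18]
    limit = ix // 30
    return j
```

Transformed code:
def apply(limit):
    limit = limit > 11
    if limit == 2:
        limit = limit - ix
        j = 7
    else:
        ix = 27
    limit = 36
    j = j - 14
    gain = [26 - j for data in limit if j != data]
    j = limit % 20 * (ix == gain)
    j = j - j[18]
    limit = ix // 30
    return j

j = j - 14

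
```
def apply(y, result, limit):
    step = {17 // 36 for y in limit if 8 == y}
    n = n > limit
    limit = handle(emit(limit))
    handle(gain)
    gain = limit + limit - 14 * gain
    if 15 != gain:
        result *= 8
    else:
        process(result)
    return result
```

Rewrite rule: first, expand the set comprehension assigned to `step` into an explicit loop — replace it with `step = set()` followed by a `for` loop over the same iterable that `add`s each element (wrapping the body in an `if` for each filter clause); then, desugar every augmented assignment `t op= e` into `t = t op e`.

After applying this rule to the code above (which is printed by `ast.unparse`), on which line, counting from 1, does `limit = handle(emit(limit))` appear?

7

Transformed code:
def apply(y, result, limit):
    step = set()
    for y in limit:
        if 8 == y:
            step.add(17 // 36)
    n = n > limit
    limit = handle(emit(limit))
    handle(gain)
    gain = limit + limit - 14 * gain
    if 15 != gain:
        result = result * 8
    else:
        process(result)
    return result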